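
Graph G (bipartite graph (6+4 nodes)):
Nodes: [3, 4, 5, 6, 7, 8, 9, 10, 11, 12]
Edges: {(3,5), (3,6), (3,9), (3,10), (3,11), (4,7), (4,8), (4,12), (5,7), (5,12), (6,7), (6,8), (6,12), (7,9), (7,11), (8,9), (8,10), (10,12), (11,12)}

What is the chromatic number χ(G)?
χ(G) = 2

Clique number ω(G) = 2 (lower bound: χ ≥ ω).
The graph is bipartite (no odd cycle), so 2 colors suffice: χ(G) = 2.
A valid 2-coloring: color 1: [3, 7, 8, 12]; color 2: [4, 5, 6, 9, 10, 11].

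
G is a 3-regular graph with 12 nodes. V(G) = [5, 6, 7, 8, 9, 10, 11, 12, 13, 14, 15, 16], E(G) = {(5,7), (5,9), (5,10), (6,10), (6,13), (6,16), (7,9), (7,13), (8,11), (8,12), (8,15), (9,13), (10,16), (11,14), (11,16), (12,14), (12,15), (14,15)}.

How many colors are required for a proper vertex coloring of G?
χ(G) = 3

Clique number ω(G) = 3 (lower bound: χ ≥ ω).
The clique on [5, 7, 9] has size 3, forcing χ ≥ 3, and the coloring below uses 3 colors, so χ(G) = 3.
A valid 3-coloring: color 1: [6, 7, 11, 15]; color 2: [5, 8, 13, 14, 16]; color 3: [9, 10, 12].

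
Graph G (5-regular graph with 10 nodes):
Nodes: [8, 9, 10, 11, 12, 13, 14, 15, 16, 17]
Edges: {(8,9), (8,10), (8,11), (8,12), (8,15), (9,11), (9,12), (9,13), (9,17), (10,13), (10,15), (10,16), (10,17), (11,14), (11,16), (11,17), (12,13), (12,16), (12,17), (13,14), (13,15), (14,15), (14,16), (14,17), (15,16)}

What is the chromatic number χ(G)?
χ(G) = 3

Clique number ω(G) = 3 (lower bound: χ ≥ ω).
The clique on [8, 9, 11] has size 3, forcing χ ≥ 3, and the coloring below uses 3 colors, so χ(G) = 3.
A valid 3-coloring: color 1: [9, 10, 14]; color 2: [8, 13, 16, 17]; color 3: [11, 12, 15].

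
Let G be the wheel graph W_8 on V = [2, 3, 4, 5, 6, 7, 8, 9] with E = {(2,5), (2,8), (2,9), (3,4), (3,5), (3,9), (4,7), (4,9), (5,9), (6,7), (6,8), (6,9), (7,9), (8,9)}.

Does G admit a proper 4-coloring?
A valid 4-coloring: color 1: [9]; color 2: [5, 7, 8]; color 3: [2, 3, 6]; color 4: [4].
(χ(G) = 4 ≤ 4.)

Yes, G is 4-colorable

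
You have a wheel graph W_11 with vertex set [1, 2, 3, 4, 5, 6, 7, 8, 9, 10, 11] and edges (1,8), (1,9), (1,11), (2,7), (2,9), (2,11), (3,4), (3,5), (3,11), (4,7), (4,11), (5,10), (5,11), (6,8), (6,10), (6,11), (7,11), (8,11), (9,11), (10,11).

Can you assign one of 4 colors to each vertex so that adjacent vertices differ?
A valid 4-coloring: color 1: [11]; color 2: [3, 7, 8, 9, 10]; color 3: [1, 2, 4, 5, 6].
(χ(G) = 3 ≤ 4.)

Yes, G is 4-colorable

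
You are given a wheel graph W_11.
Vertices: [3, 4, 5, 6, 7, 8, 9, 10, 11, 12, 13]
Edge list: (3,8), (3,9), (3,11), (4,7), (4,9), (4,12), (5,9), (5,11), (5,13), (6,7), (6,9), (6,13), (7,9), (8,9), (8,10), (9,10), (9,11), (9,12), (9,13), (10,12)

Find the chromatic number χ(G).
χ(G) = 3

Clique number ω(G) = 3 (lower bound: χ ≥ ω).
The clique on [3, 8, 9] has size 3, forcing χ ≥ 3, and the coloring below uses 3 colors, so χ(G) = 3.
A valid 3-coloring: color 1: [9]; color 2: [3, 4, 5, 6, 10]; color 3: [7, 8, 11, 12, 13].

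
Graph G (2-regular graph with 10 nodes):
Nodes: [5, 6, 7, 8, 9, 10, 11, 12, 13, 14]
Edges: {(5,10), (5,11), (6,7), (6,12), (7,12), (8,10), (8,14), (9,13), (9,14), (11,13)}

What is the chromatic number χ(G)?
Clique number ω(G) = 3 (lower bound: χ ≥ ω).
The clique on [6, 7, 12] has size 3, forcing χ ≥ 3, and the coloring below uses 3 colors, so χ(G) = 3.
A valid 3-coloring: color 1: [10, 12, 13, 14]; color 2: [7, 8, 9, 11]; color 3: [5, 6].

χ(G) = 3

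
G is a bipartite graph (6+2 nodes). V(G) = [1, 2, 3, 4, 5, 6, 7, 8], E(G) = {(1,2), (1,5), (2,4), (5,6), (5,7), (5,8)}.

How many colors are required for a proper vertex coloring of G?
χ(G) = 2

Clique number ω(G) = 2 (lower bound: χ ≥ ω).
The graph is bipartite (no odd cycle), so 2 colors suffice: χ(G) = 2.
A valid 2-coloring: color 1: [2, 3, 5]; color 2: [1, 4, 6, 7, 8].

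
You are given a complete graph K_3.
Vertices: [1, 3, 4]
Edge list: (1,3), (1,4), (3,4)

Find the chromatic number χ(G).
χ(G) = 3

Clique number ω(G) = 3 (lower bound: χ ≥ ω).
The clique on [1, 3, 4] has size 3, forcing χ ≥ 3, and the coloring below uses 3 colors, so χ(G) = 3.
A valid 3-coloring: color 1: [1]; color 2: [3]; color 3: [4].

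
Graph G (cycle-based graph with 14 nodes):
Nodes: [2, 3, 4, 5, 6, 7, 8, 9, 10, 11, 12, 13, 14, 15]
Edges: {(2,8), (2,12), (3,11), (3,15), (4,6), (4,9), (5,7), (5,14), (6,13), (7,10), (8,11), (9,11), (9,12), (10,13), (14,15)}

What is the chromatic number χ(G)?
χ(G) = 3

Clique number ω(G) = 2 (lower bound: χ ≥ ω).
Odd cycle [6, 13, 10, 7, 5, 14, 15, 3, 11, 9, 4] needs 3 colors (χ ≥ 3).
The coloring below uses 3 colors, so χ(G) = 3.
A valid 3-coloring: color 1: [2, 3, 7, 9, 13, 14]; color 2: [5, 6, 10, 11, 12, 15]; color 3: [4, 8].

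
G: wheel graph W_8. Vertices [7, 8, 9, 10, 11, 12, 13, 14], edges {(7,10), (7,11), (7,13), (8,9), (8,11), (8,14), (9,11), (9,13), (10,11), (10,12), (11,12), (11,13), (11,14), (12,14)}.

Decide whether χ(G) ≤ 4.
A valid 4-coloring: color 1: [11]; color 2: [8, 10, 13]; color 3: [7, 9, 12]; color 4: [14].
(χ(G) = 4 ≤ 4.)

Yes, G is 4-colorable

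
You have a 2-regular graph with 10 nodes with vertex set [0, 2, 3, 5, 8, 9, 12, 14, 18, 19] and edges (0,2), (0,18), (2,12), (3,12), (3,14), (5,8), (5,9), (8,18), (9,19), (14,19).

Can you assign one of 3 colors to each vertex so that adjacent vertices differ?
A valid 3-coloring: color 1: [2, 3, 5, 18, 19]; color 2: [0, 8, 9, 12, 14].
(χ(G) = 2 ≤ 3.)

Yes, G is 3-colorable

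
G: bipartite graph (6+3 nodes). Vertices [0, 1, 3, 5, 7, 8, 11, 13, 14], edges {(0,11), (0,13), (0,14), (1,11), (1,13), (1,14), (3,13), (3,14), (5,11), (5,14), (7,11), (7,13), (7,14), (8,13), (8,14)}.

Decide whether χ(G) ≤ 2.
Yes, G is 2-colorable

A valid 2-coloring: color 1: [11, 13, 14]; color 2: [0, 1, 3, 5, 7, 8].
(χ(G) = 2 ≤ 2.)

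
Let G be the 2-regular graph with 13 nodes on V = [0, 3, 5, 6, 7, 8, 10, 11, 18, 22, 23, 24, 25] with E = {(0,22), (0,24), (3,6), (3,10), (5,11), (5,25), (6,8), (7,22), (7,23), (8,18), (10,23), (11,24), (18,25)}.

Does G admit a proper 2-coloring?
No, G is not 2-colorable

Odd cycle [0, 22, 7, 23, 10, 3, 6, 8, 18, 25, 5, 11, 24] needs 3 colors (χ ≥ 3).
Hence χ(G) ≥ 3 > 2, so no proper 2-coloring exists.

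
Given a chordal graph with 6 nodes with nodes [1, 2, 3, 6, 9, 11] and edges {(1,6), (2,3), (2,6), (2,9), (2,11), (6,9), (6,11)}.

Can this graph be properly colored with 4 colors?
Yes, G is 4-colorable

A valid 4-coloring: color 1: [1, 2]; color 2: [3, 6]; color 3: [9, 11].
(χ(G) = 3 ≤ 4.)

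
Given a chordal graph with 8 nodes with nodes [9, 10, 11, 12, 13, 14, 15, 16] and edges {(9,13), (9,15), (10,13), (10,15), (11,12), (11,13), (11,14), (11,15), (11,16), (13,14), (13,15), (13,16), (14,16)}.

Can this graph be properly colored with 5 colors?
A valid 5-coloring: color 1: [12, 13]; color 2: [9, 10, 11]; color 3: [15, 16]; color 4: [14].
(χ(G) = 4 ≤ 5.)

Yes, G is 5-colorable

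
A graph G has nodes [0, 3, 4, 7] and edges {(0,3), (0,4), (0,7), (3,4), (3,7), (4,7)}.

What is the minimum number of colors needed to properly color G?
Clique number ω(G) = 4 (lower bound: χ ≥ ω).
The clique on [0, 3, 4, 7] has size 4, forcing χ ≥ 4, and the coloring below uses 4 colors, so χ(G) = 4.
A valid 4-coloring: color 1: [0]; color 2: [4]; color 3: [3]; color 4: [7].

χ(G) = 4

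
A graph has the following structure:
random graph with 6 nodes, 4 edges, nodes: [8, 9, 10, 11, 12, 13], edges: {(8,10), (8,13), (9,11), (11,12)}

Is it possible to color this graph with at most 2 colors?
A valid 2-coloring: color 1: [8, 11]; color 2: [9, 10, 12, 13].
(χ(G) = 2 ≤ 2.)

Yes, G is 2-colorable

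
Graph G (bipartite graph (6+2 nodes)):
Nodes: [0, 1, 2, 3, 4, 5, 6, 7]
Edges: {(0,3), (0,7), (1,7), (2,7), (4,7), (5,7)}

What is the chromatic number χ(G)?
χ(G) = 2

Clique number ω(G) = 2 (lower bound: χ ≥ ω).
The graph is bipartite (no odd cycle), so 2 colors suffice: χ(G) = 2.
A valid 2-coloring: color 1: [3, 6, 7]; color 2: [0, 1, 2, 4, 5].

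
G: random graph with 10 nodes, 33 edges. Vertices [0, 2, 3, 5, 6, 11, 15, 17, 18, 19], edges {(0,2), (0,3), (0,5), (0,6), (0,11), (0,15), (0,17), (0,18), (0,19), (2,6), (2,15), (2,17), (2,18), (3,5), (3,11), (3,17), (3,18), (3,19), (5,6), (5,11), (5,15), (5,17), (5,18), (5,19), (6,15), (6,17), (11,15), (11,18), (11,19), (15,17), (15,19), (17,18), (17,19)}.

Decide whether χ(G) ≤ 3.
The clique on vertices [0, 2, 6, 15, 17] has size 5 > 3, so it alone needs 5 colors.

No, G is not 3-colorable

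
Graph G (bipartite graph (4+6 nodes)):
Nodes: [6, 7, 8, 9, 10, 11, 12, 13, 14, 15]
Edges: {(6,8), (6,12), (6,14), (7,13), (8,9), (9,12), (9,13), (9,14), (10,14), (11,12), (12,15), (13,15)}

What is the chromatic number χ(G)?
χ(G) = 2

Clique number ω(G) = 2 (lower bound: χ ≥ ω).
The graph is bipartite (no odd cycle), so 2 colors suffice: χ(G) = 2.
A valid 2-coloring: color 1: [8, 12, 13, 14]; color 2: [6, 7, 9, 10, 11, 15].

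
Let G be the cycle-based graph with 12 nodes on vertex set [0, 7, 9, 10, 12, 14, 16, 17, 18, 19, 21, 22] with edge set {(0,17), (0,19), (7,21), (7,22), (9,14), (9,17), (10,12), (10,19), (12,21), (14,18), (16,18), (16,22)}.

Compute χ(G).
χ(G) = 2

Clique number ω(G) = 2 (lower bound: χ ≥ ω).
The graph is bipartite (no odd cycle), so 2 colors suffice: χ(G) = 2.
A valid 2-coloring: color 1: [0, 9, 10, 18, 21, 22]; color 2: [7, 12, 14, 16, 17, 19].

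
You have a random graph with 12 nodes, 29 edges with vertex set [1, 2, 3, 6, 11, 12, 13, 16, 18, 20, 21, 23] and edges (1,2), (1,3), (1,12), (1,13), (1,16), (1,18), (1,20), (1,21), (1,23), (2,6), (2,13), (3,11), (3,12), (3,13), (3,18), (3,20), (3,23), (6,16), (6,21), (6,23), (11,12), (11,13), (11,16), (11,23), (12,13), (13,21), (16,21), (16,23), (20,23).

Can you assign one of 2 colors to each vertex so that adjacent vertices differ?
The clique on vertices [1, 3, 12, 13] has size 4 > 2, so it alone needs 4 colors.

No, G is not 2-colorable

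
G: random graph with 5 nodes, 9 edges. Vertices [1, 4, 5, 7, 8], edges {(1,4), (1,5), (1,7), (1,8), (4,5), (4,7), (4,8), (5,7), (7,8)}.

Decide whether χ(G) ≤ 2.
No, G is not 2-colorable

The clique on vertices [1, 4, 7, 8] has size 4 > 2, so it alone needs 4 colors.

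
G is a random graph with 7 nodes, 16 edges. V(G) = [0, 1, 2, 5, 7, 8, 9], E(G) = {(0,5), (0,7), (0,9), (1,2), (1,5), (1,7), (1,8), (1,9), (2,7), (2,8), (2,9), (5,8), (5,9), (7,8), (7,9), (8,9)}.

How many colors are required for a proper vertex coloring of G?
Clique number ω(G) = 5 (lower bound: χ ≥ ω).
The clique on [1, 2, 7, 8, 9] has size 5, forcing χ ≥ 5, and the coloring below uses 5 colors, so χ(G) = 5.
A valid 5-coloring: color 1: [9]; color 2: [5, 7]; color 3: [0, 8]; color 4: [1]; color 5: [2].

χ(G) = 5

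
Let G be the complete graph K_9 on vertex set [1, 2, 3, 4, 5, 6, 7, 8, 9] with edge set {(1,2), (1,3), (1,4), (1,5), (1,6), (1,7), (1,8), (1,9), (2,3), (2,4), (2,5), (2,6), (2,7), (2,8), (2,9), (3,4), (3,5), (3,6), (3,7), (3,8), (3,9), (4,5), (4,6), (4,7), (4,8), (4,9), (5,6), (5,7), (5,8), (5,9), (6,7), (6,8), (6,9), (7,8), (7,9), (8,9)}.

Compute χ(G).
Clique number ω(G) = 9 (lower bound: χ ≥ ω).
The clique on [1, 2, 3, 4, 5, 6, 7, 8, 9] has size 9, forcing χ ≥ 9, and the coloring below uses 9 colors, so χ(G) = 9.
A valid 9-coloring: color 1: [6]; color 2: [1]; color 3: [3]; color 4: [8]; color 5: [7]; color 6: [4]; color 7: [9]; color 8: [2]; color 9: [5].

χ(G) = 9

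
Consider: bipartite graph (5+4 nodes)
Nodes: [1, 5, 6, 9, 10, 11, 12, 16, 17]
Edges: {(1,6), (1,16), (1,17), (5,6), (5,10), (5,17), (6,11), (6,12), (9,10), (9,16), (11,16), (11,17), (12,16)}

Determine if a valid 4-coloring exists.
Yes, G is 4-colorable

A valid 4-coloring: color 1: [6, 10, 16, 17]; color 2: [1, 5, 9, 11, 12].
(χ(G) = 2 ≤ 4.)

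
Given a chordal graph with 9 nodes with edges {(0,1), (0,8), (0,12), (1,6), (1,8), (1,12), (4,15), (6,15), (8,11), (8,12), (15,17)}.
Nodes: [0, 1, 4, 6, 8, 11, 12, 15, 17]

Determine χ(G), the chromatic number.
χ(G) = 4

Clique number ω(G) = 4 (lower bound: χ ≥ ω).
The clique on [0, 1, 8, 12] has size 4, forcing χ ≥ 4, and the coloring below uses 4 colors, so χ(G) = 4.
A valid 4-coloring: color 1: [4, 6, 8, 17]; color 2: [1, 11, 15]; color 3: [0]; color 4: [12].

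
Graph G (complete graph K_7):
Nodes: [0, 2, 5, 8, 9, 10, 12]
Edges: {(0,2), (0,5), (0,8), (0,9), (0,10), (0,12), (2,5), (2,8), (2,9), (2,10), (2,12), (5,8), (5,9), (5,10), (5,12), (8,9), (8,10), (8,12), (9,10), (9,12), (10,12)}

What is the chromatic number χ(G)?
Clique number ω(G) = 7 (lower bound: χ ≥ ω).
The clique on [0, 2, 5, 8, 9, 10, 12] has size 7, forcing χ ≥ 7, and the coloring below uses 7 colors, so χ(G) = 7.
A valid 7-coloring: color 1: [10]; color 2: [0]; color 3: [2]; color 4: [12]; color 5: [5]; color 6: [8]; color 7: [9].

χ(G) = 7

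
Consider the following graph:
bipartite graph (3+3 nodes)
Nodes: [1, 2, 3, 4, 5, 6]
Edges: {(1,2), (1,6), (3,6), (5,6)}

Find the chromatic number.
χ(G) = 2

Clique number ω(G) = 2 (lower bound: χ ≥ ω).
The graph is bipartite (no odd cycle), so 2 colors suffice: χ(G) = 2.
A valid 2-coloring: color 1: [2, 4, 6]; color 2: [1, 3, 5].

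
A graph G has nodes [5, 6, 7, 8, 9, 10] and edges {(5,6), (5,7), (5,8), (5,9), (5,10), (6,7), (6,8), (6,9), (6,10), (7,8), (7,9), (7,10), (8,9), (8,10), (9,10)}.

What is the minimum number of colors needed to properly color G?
χ(G) = 6

Clique number ω(G) = 6 (lower bound: χ ≥ ω).
The clique on [5, 6, 7, 8, 9, 10] has size 6, forcing χ ≥ 6, and the coloring below uses 6 colors, so χ(G) = 6.
A valid 6-coloring: color 1: [7]; color 2: [9]; color 3: [6]; color 4: [5]; color 5: [8]; color 6: [10].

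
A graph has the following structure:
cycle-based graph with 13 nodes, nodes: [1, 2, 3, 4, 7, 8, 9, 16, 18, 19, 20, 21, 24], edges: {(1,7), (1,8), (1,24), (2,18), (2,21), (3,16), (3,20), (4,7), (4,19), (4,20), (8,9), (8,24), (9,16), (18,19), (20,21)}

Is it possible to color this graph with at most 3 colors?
Yes, G is 3-colorable

A valid 3-coloring: color 1: [1, 3, 4, 9, 18, 21]; color 2: [2, 7, 8, 16, 19, 20]; color 3: [24].
(χ(G) = 3 ≤ 3.)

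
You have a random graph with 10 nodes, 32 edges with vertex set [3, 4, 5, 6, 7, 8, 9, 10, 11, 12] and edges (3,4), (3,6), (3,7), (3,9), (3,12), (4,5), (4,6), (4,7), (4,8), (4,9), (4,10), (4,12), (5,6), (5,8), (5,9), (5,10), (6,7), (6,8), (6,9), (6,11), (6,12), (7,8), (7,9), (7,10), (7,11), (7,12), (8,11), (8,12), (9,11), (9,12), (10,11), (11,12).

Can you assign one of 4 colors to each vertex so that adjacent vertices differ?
The clique on vertices [3, 4, 6, 7, 9, 12] has size 6 > 4, so it alone needs 6 colors.

No, G is not 4-colorable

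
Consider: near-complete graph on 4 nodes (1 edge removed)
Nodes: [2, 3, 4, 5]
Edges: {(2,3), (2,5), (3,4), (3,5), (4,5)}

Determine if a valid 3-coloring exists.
A valid 3-coloring: color 1: [3]; color 2: [5]; color 3: [2, 4].
(χ(G) = 3 ≤ 3.)

Yes, G is 3-colorable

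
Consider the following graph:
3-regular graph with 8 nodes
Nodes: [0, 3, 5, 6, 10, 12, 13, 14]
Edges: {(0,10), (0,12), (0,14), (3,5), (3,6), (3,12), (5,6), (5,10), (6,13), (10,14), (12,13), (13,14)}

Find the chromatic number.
Clique number ω(G) = 3 (lower bound: χ ≥ ω).
The clique on [0, 10, 14] has size 3, forcing χ ≥ 3, and the coloring below uses 3 colors, so χ(G) = 3.
A valid 3-coloring: color 1: [0, 5, 13]; color 2: [6, 10, 12]; color 3: [3, 14].

χ(G) = 3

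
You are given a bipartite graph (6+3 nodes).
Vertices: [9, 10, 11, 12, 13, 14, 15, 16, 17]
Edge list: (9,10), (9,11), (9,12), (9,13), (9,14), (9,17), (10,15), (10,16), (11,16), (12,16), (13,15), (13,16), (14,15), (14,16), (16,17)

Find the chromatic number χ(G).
Clique number ω(G) = 2 (lower bound: χ ≥ ω).
The graph is bipartite (no odd cycle), so 2 colors suffice: χ(G) = 2.
A valid 2-coloring: color 1: [9, 15, 16]; color 2: [10, 11, 12, 13, 14, 17].

χ(G) = 2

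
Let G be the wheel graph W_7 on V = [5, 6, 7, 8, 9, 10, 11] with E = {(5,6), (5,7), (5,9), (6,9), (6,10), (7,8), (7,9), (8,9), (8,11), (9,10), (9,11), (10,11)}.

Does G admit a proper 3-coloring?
A valid 3-coloring: color 1: [9]; color 2: [5, 8, 10]; color 3: [6, 7, 11].
(χ(G) = 3 ≤ 3.)

Yes, G is 3-colorable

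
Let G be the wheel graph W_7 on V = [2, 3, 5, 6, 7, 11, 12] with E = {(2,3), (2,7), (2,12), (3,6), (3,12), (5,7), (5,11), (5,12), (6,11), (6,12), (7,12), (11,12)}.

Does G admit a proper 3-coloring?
A valid 3-coloring: color 1: [12]; color 2: [3, 7, 11]; color 3: [2, 5, 6].
(χ(G) = 3 ≤ 3.)

Yes, G is 3-colorable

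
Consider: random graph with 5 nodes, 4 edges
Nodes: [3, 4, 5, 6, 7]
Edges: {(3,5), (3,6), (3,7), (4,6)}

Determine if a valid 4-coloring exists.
Yes, G is 4-colorable

A valid 4-coloring: color 1: [3, 4]; color 2: [5, 6, 7].
(χ(G) = 2 ≤ 4.)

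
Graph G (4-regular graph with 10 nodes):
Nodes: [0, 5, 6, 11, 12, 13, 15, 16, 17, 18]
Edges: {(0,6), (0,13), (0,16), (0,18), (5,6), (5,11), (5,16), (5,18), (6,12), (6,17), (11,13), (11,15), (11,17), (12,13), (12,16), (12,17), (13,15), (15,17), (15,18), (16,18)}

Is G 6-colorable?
Yes, G is 6-colorable

A valid 6-coloring: color 1: [5, 13, 17]; color 2: [6, 15, 16]; color 3: [11, 12, 18]; color 4: [0].
(χ(G) = 3 ≤ 6.)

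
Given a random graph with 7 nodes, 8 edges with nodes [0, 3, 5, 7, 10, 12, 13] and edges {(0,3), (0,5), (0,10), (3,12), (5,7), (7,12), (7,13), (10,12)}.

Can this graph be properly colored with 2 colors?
Odd cycle [3, 12, 7, 5, 0] needs 3 colors (χ ≥ 3).
Hence χ(G) ≥ 3 > 2, so no proper 2-coloring exists.

No, G is not 2-colorable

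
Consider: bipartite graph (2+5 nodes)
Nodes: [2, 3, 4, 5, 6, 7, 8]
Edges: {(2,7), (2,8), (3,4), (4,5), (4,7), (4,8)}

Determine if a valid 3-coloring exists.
A valid 3-coloring: color 1: [2, 4, 6]; color 2: [3, 5, 7, 8].
(χ(G) = 2 ≤ 3.)

Yes, G is 3-colorable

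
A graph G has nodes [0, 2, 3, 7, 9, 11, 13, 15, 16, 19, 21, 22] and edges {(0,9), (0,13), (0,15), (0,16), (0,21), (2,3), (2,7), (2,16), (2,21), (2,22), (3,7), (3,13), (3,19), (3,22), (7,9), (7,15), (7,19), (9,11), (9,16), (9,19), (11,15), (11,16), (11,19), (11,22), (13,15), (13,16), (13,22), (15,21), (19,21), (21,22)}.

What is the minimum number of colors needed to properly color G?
χ(G) = 4

Clique number ω(G) = 3 (lower bound: χ ≥ ω).
Suppose a proper 3-coloring c exists. The clique [0, 9, 16] takes 3 distinct colors; by symmetry let c(0) = 1, c(9) = 2, c(16) = 3.
- Vertex 11: neighbors [9, 16] already have colors [2, 3] ⇒ c(11) = 1.
- Vertex 13: neighbors [0, 16] already have colors [1, 3] ⇒ c(13) = 2.
- Vertex 19: neighbors [11, 9] already have colors [1, 2] ⇒ c(19) = 3.
- Vertex 3: neighbors [13, 19] already have colors [2, 3] ⇒ c(3) = 1.
- Vertex 7: neighbors [3, 9, 19] already have colors [1, 2, 3] — all 3 colors blocked. Contradiction.
The forced assignments end in a contradiction, so G has no proper 3-coloring (χ ≥ 4).
The coloring below uses 4 colors, so χ(G) = 4.
A valid 4-coloring: color 1: [2, 9, 13]; color 2: [0, 7, 11]; color 3: [15, 16, 19, 22]; color 4: [3, 21].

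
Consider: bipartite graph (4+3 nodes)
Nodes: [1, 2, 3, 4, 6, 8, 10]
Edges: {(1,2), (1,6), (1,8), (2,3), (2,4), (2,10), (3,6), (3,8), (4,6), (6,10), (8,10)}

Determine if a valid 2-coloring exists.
A valid 2-coloring: color 1: [2, 6, 8]; color 2: [1, 3, 4, 10].
(χ(G) = 2 ≤ 2.)

Yes, G is 2-colorable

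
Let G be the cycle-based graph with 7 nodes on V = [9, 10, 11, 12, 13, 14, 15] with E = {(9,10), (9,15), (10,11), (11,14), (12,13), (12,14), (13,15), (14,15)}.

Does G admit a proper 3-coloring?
Yes, G is 3-colorable

A valid 3-coloring: color 1: [10, 13, 14]; color 2: [11, 12, 15]; color 3: [9].
(χ(G) = 3 ≤ 3.)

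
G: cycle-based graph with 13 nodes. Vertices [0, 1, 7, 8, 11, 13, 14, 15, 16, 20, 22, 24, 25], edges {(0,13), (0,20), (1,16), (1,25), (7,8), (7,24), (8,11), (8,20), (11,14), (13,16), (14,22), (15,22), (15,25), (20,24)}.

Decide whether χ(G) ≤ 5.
Yes, G is 5-colorable

A valid 5-coloring: color 1: [0, 8, 14, 15, 16, 24]; color 2: [7, 11, 13, 20, 22, 25]; color 3: [1].
(χ(G) = 3 ≤ 5.)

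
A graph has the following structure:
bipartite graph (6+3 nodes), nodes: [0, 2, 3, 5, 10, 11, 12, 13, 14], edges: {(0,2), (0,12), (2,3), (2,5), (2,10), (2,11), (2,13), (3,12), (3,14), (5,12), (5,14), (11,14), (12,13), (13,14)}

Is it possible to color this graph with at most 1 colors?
No, G is not 1-colorable

Edge (0,2) forces its endpoints to differ, so 1 color is not enough.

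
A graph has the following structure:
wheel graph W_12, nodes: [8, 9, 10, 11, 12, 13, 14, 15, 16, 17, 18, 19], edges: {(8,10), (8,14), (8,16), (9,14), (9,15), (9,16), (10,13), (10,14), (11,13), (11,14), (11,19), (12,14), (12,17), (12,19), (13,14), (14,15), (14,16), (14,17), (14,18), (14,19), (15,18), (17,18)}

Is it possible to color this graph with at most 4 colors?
A valid 4-coloring: color 1: [14]; color 2: [10, 11, 12, 16, 18]; color 3: [8, 9, 13, 17, 19]; color 4: [15].
(χ(G) = 4 ≤ 4.)

Yes, G is 4-colorable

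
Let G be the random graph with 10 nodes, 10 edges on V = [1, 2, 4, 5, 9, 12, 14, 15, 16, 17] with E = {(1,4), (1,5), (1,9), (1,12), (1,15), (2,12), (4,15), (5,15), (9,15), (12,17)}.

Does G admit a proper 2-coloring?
The clique on vertices [1, 9, 15] has size 3 > 2, so it alone needs 3 colors.

No, G is not 2-colorable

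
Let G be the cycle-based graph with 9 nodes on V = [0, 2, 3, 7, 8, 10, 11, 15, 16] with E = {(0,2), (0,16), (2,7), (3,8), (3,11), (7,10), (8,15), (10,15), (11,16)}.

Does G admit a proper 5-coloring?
A valid 5-coloring: color 1: [0, 7, 8, 11]; color 2: [2, 3, 10, 16]; color 3: [15].
(χ(G) = 3 ≤ 5.)

Yes, G is 5-colorable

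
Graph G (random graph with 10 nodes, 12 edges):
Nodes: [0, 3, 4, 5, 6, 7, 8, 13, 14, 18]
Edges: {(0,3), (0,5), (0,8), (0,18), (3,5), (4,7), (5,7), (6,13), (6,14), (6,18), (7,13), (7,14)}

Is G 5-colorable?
Yes, G is 5-colorable

A valid 5-coloring: color 1: [0, 6, 7]; color 2: [4, 5, 8, 13, 14, 18]; color 3: [3].
(χ(G) = 3 ≤ 5.)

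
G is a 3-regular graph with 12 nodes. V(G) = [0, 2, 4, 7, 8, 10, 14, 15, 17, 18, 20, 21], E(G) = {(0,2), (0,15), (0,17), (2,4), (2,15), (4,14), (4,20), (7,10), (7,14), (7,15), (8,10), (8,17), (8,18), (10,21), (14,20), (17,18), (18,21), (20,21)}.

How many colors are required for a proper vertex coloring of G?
Clique number ω(G) = 3 (lower bound: χ ≥ ω).
The clique on [0, 2, 15] has size 3, forcing χ ≥ 3, and the coloring below uses 3 colors, so χ(G) = 3.
A valid 3-coloring: color 1: [14, 15, 17, 21]; color 2: [0, 4, 7, 8]; color 3: [2, 10, 18, 20].

χ(G) = 3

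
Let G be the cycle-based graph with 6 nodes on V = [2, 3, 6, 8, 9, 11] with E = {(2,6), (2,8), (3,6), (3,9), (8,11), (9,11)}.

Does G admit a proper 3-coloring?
Yes, G is 3-colorable

A valid 3-coloring: color 1: [2, 3, 11]; color 2: [6, 8, 9].
(χ(G) = 2 ≤ 3.)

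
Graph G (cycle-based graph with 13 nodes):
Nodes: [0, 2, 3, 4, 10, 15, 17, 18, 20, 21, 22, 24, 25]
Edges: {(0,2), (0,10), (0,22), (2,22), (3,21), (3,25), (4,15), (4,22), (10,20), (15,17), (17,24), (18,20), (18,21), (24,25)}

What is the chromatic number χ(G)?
Clique number ω(G) = 3 (lower bound: χ ≥ ω).
The clique on [0, 2, 22] has size 3, forcing χ ≥ 3, and the coloring below uses 3 colors, so χ(G) = 3.
A valid 3-coloring: color 1: [3, 10, 15, 18, 22, 24]; color 2: [0, 4, 17, 20, 21, 25]; color 3: [2].

χ(G) = 3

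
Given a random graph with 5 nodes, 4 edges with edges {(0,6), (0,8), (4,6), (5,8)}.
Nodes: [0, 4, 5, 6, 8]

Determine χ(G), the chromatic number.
χ(G) = 2

Clique number ω(G) = 2 (lower bound: χ ≥ ω).
The graph is bipartite (no odd cycle), so 2 colors suffice: χ(G) = 2.
A valid 2-coloring: color 1: [6, 8]; color 2: [0, 4, 5].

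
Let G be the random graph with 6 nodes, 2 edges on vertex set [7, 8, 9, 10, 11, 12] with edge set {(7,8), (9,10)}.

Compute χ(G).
χ(G) = 2

Clique number ω(G) = 2 (lower bound: χ ≥ ω).
The graph is bipartite (no odd cycle), so 2 colors suffice: χ(G) = 2.
A valid 2-coloring: color 1: [7, 9, 11, 12]; color 2: [8, 10].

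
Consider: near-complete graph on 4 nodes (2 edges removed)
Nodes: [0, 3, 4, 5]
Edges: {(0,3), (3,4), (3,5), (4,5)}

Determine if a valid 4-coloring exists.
A valid 4-coloring: color 1: [3]; color 2: [0, 4]; color 3: [5].
(χ(G) = 3 ≤ 4.)

Yes, G is 4-colorable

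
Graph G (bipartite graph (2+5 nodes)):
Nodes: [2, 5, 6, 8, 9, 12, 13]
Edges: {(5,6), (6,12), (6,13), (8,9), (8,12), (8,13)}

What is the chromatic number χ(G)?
χ(G) = 2

Clique number ω(G) = 2 (lower bound: χ ≥ ω).
The graph is bipartite (no odd cycle), so 2 colors suffice: χ(G) = 2.
A valid 2-coloring: color 1: [2, 6, 8]; color 2: [5, 9, 12, 13].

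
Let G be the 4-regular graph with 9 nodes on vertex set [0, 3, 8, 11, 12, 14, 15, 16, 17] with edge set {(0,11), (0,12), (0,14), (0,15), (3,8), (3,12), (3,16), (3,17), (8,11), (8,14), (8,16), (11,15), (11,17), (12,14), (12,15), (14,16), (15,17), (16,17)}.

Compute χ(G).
χ(G) = 3

Clique number ω(G) = 3 (lower bound: χ ≥ ω).
The clique on [0, 11, 15] has size 3, forcing χ ≥ 3, and the coloring below uses 3 colors, so χ(G) = 3.
A valid 3-coloring: color 1: [3, 14, 15]; color 2: [11, 12, 16]; color 3: [0, 8, 17].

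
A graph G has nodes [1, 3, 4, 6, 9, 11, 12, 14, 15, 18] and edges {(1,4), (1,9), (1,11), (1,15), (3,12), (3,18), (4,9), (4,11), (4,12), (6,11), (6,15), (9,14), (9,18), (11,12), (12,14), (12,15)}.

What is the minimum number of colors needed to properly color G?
χ(G) = 3

Clique number ω(G) = 3 (lower bound: χ ≥ ω).
The clique on [1, 4, 9] has size 3, forcing χ ≥ 3, and the coloring below uses 3 colors, so χ(G) = 3.
A valid 3-coloring: color 1: [1, 6, 12, 18]; color 2: [3, 4, 14, 15]; color 3: [9, 11].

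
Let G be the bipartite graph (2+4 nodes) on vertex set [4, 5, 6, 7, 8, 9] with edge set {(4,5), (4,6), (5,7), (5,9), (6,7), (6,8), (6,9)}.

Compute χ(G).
χ(G) = 2

Clique number ω(G) = 2 (lower bound: χ ≥ ω).
The graph is bipartite (no odd cycle), so 2 colors suffice: χ(G) = 2.
A valid 2-coloring: color 1: [5, 6]; color 2: [4, 7, 8, 9].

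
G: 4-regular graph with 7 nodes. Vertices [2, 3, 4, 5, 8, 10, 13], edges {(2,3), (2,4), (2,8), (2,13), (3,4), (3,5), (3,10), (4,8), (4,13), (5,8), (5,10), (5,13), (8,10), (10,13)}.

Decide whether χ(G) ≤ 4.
Yes, G is 4-colorable

A valid 4-coloring: color 1: [3, 8, 13]; color 2: [4, 10]; color 3: [2, 5].
(χ(G) = 3 ≤ 4.)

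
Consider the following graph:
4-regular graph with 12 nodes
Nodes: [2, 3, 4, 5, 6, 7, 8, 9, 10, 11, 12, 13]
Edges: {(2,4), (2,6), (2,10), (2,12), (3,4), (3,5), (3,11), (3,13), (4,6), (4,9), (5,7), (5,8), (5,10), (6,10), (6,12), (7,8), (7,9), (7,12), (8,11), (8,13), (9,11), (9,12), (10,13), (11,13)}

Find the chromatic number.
Clique number ω(G) = 3 (lower bound: χ ≥ ω).
Suppose a proper 3-coloring c exists. The clique [2, 4, 6] takes 3 distinct colors; by symmetry let c(2) = 1, c(4) = 2, c(6) = 3.
- Vertex 10: neighbors [2, 6] already have colors [1, 3] ⇒ c(10) = 2.
- Vertex 12: neighbors [2, 6] already have colors [1, 3] ⇒ c(12) = 2.
- Vertex 3: neighbors [4] already have colors [2]; try each remaining color.
- Case c(3) = 1:
  - Vertex 5: neighbors [3, 10] already have colors [1, 2] ⇒ c(5) = 3.
  - Vertex 7: neighbors [12, 5] already have colors [2, 3] ⇒ c(7) = 1.
  - Vertex 8: neighbors [7, 5] already have colors [1, 3] ⇒ c(8) = 2.
  - Vertex 11: neighbors [3, 8] already have colors [1, 2] ⇒ c(11) = 3.
  - Vertex 9: neighbors [7, 4, 11] already have colors [1, 2, 3] — all 3 colors blocked. Contradiction.
- Case c(3) = 3:
  - Vertex 5: neighbors [10, 3] already have colors [2, 3] ⇒ c(5) = 1.
  - Vertex 7: neighbors [5, 12] already have colors [1, 2] ⇒ c(7) = 3.
  - Vertex 8: neighbors [5, 7] already have colors [1, 3] ⇒ c(8) = 2.
  - Vertex 11: neighbors [8, 3] already have colors [2, 3] ⇒ c(11) = 1.
  - Vertex 9: neighbors [11, 4, 7] already have colors [1, 2, 3] — all 3 colors blocked. Contradiction.
Every case ends in a contradiction, so G has no proper 3-coloring (χ ≥ 4).
The coloring below uses 4 colors, so χ(G) = 4.
A valid 4-coloring: color 1: [4, 7, 10, 11]; color 2: [5, 12, 13]; color 3: [3, 6, 8, 9]; color 4: [2].

χ(G) = 4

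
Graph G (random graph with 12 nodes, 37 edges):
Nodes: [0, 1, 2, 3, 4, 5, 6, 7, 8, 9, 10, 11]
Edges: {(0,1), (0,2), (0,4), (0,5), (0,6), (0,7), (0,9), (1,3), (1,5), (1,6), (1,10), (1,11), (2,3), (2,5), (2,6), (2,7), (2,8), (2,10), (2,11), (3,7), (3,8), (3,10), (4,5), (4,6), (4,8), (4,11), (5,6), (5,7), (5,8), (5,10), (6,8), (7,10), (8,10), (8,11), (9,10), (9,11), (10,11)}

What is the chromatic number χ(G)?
χ(G) = 5

Clique number ω(G) = 4 (lower bound: χ ≥ ω).
Odd cycle [8, 10, 7, 0, 6] needs 3 colors (χ ≥ 3).
Vertex 5 is adjacent to every vertex of [0, 6, 7, 8, 10], which already need 3 colors among themselves, so 5 needs a new color (χ ≥ 4).
Vertex 2 is adjacent to every vertex of [0, 5, 6, 7, 8, 10], which already need 4 colors among themselves, so 2 needs a new color (χ ≥ 5).
The coloring below uses 5 colors, so χ(G) = 5.
A valid 5-coloring: color 1: [1, 2, 4, 9]; color 2: [6, 10]; color 3: [3, 5, 11]; color 4: [0, 8]; color 5: [7].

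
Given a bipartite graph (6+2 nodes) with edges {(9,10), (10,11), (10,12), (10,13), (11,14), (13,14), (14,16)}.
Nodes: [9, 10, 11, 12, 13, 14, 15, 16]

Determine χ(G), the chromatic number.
Clique number ω(G) = 2 (lower bound: χ ≥ ω).
The graph is bipartite (no odd cycle), so 2 colors suffice: χ(G) = 2.
A valid 2-coloring: color 1: [10, 14, 15]; color 2: [9, 11, 12, 13, 16].

χ(G) = 2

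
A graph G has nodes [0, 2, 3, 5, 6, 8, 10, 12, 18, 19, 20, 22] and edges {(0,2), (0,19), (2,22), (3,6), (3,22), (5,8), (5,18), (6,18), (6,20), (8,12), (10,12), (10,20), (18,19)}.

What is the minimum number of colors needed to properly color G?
χ(G) = 3

Clique number ω(G) = 2 (lower bound: χ ≥ ω).
Odd cycle [20, 10, 12, 8, 5, 18, 6] needs 3 colors (χ ≥ 3).
The coloring below uses 3 colors, so χ(G) = 3.
A valid 3-coloring: color 1: [6, 8, 10, 19, 22]; color 2: [2, 3, 12, 18, 20]; color 3: [0, 5].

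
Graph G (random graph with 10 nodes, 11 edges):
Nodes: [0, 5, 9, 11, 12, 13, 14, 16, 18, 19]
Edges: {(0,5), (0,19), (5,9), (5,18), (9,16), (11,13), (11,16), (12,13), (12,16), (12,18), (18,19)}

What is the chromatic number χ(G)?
Clique number ω(G) = 2 (lower bound: χ ≥ ω).
Odd cycle [16, 12, 18, 5, 9] needs 3 colors (χ ≥ 3).
The coloring below uses 3 colors, so χ(G) = 3.
A valid 3-coloring: color 1: [0, 13, 14, 16, 18]; color 2: [5, 11, 12, 19]; color 3: [9].

χ(G) = 3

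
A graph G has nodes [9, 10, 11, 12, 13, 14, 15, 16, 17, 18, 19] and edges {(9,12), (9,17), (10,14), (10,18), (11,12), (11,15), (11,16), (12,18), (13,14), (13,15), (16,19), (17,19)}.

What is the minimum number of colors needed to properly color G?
χ(G) = 3

Clique number ω(G) = 2 (lower bound: χ ≥ ω).
Odd cycle [11, 15, 13, 14, 10, 18, 12] needs 3 colors (χ ≥ 3).
The coloring below uses 3 colors, so χ(G) = 3.
A valid 3-coloring: color 1: [12, 14, 15, 16, 17]; color 2: [9, 11, 13, 18, 19]; color 3: [10].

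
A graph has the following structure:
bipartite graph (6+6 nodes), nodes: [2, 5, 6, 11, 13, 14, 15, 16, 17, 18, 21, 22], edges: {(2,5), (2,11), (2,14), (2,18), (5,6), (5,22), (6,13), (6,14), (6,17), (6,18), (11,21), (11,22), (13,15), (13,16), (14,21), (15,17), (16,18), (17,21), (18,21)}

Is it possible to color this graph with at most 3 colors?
Yes, G is 3-colorable

A valid 3-coloring: color 1: [2, 6, 15, 16, 21, 22]; color 2: [5, 11, 13, 14, 17, 18].
(χ(G) = 2 ≤ 3.)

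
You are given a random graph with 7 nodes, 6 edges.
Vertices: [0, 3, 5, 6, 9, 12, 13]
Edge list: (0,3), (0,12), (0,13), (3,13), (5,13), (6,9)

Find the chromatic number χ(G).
Clique number ω(G) = 3 (lower bound: χ ≥ ω).
The clique on [0, 3, 13] has size 3, forcing χ ≥ 3, and the coloring below uses 3 colors, so χ(G) = 3.
A valid 3-coloring: color 1: [0, 5, 6]; color 2: [9, 12, 13]; color 3: [3].

χ(G) = 3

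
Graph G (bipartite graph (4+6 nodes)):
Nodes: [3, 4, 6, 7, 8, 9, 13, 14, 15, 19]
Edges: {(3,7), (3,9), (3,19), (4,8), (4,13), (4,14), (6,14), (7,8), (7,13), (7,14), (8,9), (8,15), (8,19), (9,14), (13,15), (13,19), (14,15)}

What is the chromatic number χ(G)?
χ(G) = 2

Clique number ω(G) = 2 (lower bound: χ ≥ ω).
The graph is bipartite (no odd cycle), so 2 colors suffice: χ(G) = 2.
A valid 2-coloring: color 1: [3, 8, 13, 14]; color 2: [4, 6, 7, 9, 15, 19].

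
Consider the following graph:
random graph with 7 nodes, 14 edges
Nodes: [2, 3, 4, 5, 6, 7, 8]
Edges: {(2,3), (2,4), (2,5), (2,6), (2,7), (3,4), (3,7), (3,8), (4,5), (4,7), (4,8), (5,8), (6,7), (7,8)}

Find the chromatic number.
Clique number ω(G) = 4 (lower bound: χ ≥ ω).
The clique on [3, 4, 7, 8] has size 4, forcing χ ≥ 4, and the coloring below uses 4 colors, so χ(G) = 4.
A valid 4-coloring: color 1: [5, 7]; color 2: [2, 8]; color 3: [4, 6]; color 4: [3].

χ(G) = 4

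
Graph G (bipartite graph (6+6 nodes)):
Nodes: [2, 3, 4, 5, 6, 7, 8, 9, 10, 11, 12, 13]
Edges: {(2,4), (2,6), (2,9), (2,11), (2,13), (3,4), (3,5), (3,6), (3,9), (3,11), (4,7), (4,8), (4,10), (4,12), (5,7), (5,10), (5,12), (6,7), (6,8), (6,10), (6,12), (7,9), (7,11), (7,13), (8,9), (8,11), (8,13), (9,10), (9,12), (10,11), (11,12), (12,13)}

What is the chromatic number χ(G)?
Clique number ω(G) = 2 (lower bound: χ ≥ ω).
The graph is bipartite (no odd cycle), so 2 colors suffice: χ(G) = 2.
A valid 2-coloring: color 1: [2, 3, 7, 8, 10, 12]; color 2: [4, 5, 6, 9, 11, 13].

χ(G) = 2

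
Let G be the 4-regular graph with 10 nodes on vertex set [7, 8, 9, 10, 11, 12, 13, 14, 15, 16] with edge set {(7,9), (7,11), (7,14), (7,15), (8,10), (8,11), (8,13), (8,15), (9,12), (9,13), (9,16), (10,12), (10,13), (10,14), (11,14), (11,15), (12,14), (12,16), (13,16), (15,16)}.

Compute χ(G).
Clique number ω(G) = 3 (lower bound: χ ≥ ω).
Suppose a proper 3-coloring c exists. The clique [7, 11, 14] takes 3 distinct colors; by symmetry let c(7) = 1, c(11) = 2, c(14) = 3.
- Vertex 15: neighbors [7, 11] already have colors [1, 2] ⇒ c(15) = 3.
- Vertex 8: neighbors [11, 15] already have colors [2, 3] ⇒ c(8) = 1.
- Vertex 10: neighbors [8, 14] already have colors [1, 3] ⇒ c(10) = 2.
- Vertex 12: neighbors [10, 14] already have colors [2, 3] ⇒ c(12) = 1.
- Vertex 13: neighbors [8, 10] already have colors [1, 2] ⇒ c(13) = 3.
- Vertex 9: neighbors [7, 13] already have colors [1, 3] ⇒ c(9) = 2.
- Vertex 16: neighbors [12, 9, 13] already have colors [1, 2, 3] — all 3 colors blocked. Contradiction.
The forced assignments end in a contradiction, so G has no proper 3-coloring (χ ≥ 4).
The coloring below uses 4 colors, so χ(G) = 4.
A valid 4-coloring: color 1: [12, 13, 15]; color 2: [8, 9, 14]; color 3: [7, 10, 16]; color 4: [11].

χ(G) = 4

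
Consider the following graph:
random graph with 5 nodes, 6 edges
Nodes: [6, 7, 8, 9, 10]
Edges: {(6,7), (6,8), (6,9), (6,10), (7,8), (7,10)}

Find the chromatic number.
Clique number ω(G) = 3 (lower bound: χ ≥ ω).
The clique on [6, 7, 8] has size 3, forcing χ ≥ 3, and the coloring below uses 3 colors, so χ(G) = 3.
A valid 3-coloring: color 1: [6]; color 2: [7, 9]; color 3: [8, 10].

χ(G) = 3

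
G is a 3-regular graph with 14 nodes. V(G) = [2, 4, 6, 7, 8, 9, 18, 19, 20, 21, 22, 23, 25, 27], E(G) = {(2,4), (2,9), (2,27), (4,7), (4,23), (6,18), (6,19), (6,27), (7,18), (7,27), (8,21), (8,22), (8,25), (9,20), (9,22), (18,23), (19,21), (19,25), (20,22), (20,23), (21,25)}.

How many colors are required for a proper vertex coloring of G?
χ(G) = 3

Clique number ω(G) = 3 (lower bound: χ ≥ ω).
The clique on [8, 21, 25] has size 3, forcing χ ≥ 3, and the coloring below uses 3 colors, so χ(G) = 3.
A valid 3-coloring: color 1: [4, 8, 9, 18, 19, 27]; color 2: [2, 6, 7, 21, 22, 23]; color 3: [20, 25].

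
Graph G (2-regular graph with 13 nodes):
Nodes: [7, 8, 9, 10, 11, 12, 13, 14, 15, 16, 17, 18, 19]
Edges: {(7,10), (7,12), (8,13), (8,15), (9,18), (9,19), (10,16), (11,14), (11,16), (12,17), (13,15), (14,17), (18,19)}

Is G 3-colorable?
A valid 3-coloring: color 1: [9, 10, 11, 12, 13]; color 2: [7, 8, 16, 17, 19]; color 3: [14, 15, 18].
(χ(G) = 3 ≤ 3.)

Yes, G is 3-colorable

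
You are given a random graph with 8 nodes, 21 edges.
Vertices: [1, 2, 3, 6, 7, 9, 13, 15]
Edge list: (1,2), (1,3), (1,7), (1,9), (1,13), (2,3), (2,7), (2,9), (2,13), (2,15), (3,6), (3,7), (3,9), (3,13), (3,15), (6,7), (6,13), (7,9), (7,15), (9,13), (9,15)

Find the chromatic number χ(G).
Clique number ω(G) = 5 (lower bound: χ ≥ ω).
The clique on [1, 2, 3, 9, 13] has size 5, forcing χ ≥ 5, and the coloring below uses 5 colors, so χ(G) = 5.
A valid 5-coloring: color 1: [3]; color 2: [6, 9]; color 3: [2]; color 4: [7, 13]; color 5: [1, 15].

χ(G) = 5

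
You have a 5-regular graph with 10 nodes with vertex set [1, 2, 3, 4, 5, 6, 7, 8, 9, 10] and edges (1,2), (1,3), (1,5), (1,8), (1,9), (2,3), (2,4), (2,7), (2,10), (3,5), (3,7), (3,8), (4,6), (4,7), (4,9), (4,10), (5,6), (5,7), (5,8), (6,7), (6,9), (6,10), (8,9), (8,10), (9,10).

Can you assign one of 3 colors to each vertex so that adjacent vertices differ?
The clique on vertices [1, 3, 5, 8] has size 4 > 3, so it alone needs 4 colors.

No, G is not 3-colorable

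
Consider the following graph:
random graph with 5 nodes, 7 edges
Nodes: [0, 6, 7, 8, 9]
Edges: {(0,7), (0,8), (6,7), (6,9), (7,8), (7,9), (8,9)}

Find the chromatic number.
Clique number ω(G) = 3 (lower bound: χ ≥ ω).
The clique on [0, 7, 8] has size 3, forcing χ ≥ 3, and the coloring below uses 3 colors, so χ(G) = 3.
A valid 3-coloring: color 1: [7]; color 2: [6, 8]; color 3: [0, 9].

χ(G) = 3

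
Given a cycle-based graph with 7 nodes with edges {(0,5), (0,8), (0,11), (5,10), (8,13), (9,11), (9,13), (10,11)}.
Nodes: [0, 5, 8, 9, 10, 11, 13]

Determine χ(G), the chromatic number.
χ(G) = 3

Clique number ω(G) = 2 (lower bound: χ ≥ ω).
Odd cycle [13, 9, 11, 0, 8] needs 3 colors (χ ≥ 3).
The coloring below uses 3 colors, so χ(G) = 3.
A valid 3-coloring: color 1: [0, 10, 13]; color 2: [5, 8, 11]; color 3: [9].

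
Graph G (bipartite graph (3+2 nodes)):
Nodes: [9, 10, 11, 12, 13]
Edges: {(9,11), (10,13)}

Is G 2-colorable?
Yes, G is 2-colorable

A valid 2-coloring: color 1: [10, 11, 12]; color 2: [9, 13].
(χ(G) = 2 ≤ 2.)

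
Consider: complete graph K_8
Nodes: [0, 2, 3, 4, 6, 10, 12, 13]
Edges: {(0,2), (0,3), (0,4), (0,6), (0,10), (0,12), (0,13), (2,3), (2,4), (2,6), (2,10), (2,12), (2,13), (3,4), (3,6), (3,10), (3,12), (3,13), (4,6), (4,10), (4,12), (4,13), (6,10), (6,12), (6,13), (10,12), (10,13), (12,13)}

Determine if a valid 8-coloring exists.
Yes, G is 8-colorable

A valid 8-coloring: color 1: [2]; color 2: [3]; color 3: [6]; color 4: [13]; color 5: [10]; color 6: [12]; color 7: [0]; color 8: [4].
(χ(G) = 8 ≤ 8.)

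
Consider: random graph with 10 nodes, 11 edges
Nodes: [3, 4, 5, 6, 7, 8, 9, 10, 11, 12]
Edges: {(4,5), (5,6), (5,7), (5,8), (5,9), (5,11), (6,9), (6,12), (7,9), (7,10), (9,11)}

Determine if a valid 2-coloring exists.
The clique on vertices [5, 9, 11] has size 3 > 2, so it alone needs 3 colors.

No, G is not 2-colorable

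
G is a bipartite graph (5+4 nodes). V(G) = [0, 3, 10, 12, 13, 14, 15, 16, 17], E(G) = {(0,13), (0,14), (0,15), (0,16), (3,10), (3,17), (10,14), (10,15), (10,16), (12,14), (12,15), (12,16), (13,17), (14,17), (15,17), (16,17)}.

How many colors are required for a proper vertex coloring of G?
Clique number ω(G) = 2 (lower bound: χ ≥ ω).
The graph is bipartite (no odd cycle), so 2 colors suffice: χ(G) = 2.
A valid 2-coloring: color 1: [0, 10, 12, 17]; color 2: [3, 13, 14, 15, 16].

χ(G) = 2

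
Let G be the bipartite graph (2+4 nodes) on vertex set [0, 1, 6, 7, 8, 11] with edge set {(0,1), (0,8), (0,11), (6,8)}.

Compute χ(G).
Clique number ω(G) = 2 (lower bound: χ ≥ ω).
The graph is bipartite (no odd cycle), so 2 colors suffice: χ(G) = 2.
A valid 2-coloring: color 1: [0, 6, 7]; color 2: [1, 8, 11].

χ(G) = 2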